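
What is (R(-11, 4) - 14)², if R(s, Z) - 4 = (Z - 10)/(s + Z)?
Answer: 4096/49 ≈ 83.592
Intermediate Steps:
R(s, Z) = 4 + (-10 + Z)/(Z + s) (R(s, Z) = 4 + (Z - 10)/(s + Z) = 4 + (-10 + Z)/(Z + s))
(R(-11, 4) - 14)² = ((-10 + 4*(-11) + 5*4)/(4 - 11) - 14)² = ((-10 - 44 + 20)/(-7) - 14)² = (-⅐*(-34) - 14)² = (34/7 - 14)² = (-64/7)² = 4096/49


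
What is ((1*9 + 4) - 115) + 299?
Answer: 197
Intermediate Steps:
((1*9 + 4) - 115) + 299 = ((9 + 4) - 115) + 299 = (13 - 115) + 299 = -102 + 299 = 197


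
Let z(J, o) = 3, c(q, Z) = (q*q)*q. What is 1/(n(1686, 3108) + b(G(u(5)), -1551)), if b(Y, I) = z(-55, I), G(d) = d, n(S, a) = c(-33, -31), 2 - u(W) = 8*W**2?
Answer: -1/35934 ≈ -2.7829e-5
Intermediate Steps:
c(q, Z) = q**3 (c(q, Z) = q**2*q = q**3)
u(W) = 2 - 8*W**2
n(S, a) = -35937 (n(S, a) = (-33)**3 = -35937)
b(Y, I) = 3
1/(n(1686, 3108) + b(G(u(5)), -1551)) = 1/(-35937 + 3) = 1/(-35934) = -1/35934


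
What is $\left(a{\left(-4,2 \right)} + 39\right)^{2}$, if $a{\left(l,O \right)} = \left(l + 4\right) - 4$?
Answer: $1225$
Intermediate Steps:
$a{\left(l,O \right)} = l$ ($a{\left(l,O \right)} = \left(4 + l\right) - 4 = l$)
$\left(a{\left(-4,2 \right)} + 39\right)^{2} = \left(-4 + 39\right)^{2} = 35^{2} = 1225$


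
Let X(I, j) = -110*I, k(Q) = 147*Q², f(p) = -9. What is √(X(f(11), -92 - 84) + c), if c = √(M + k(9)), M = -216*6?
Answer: 3*√(110 + √131) ≈ 33.061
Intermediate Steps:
M = -1296
c = 9*√131 (c = √(-1296 + 147*9²) = √(-1296 + 147*81) = √(-1296 + 11907) = √10611 = 9*√131 ≈ 103.01)
√(X(f(11), -92 - 84) + c) = √(-110*(-9) + 9*√131) = √(990 + 9*√131)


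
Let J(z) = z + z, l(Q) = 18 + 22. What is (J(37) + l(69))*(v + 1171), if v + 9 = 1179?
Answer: 266874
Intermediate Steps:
v = 1170 (v = -9 + 1179 = 1170)
l(Q) = 40
J(z) = 2*z
(J(37) + l(69))*(v + 1171) = (2*37 + 40)*(1170 + 1171) = (74 + 40)*2341 = 114*2341 = 266874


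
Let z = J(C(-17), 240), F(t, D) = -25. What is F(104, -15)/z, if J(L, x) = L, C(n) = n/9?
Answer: 225/17 ≈ 13.235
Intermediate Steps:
C(n) = n/9 (C(n) = n*(⅑) = n/9)
z = -17/9 (z = (⅑)*(-17) = -17/9 ≈ -1.8889)
F(104, -15)/z = -25/(-17/9) = -25*(-9/17) = 225/17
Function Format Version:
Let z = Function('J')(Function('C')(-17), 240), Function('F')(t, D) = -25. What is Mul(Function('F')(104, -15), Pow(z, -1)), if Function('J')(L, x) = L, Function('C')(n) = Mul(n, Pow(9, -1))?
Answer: Rational(225, 17) ≈ 13.235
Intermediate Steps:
Function('C')(n) = Mul(Rational(1, 9), n) (Function('C')(n) = Mul(n, Rational(1, 9)) = Mul(Rational(1, 9), n))
z = Rational(-17, 9) (z = Mul(Rational(1, 9), -17) = Rational(-17, 9) ≈ -1.8889)
Mul(Function('F')(104, -15), Pow(z, -1)) = Mul(-25, Pow(Rational(-17, 9), -1)) = Mul(-25, Rational(-9, 17)) = Rational(225, 17)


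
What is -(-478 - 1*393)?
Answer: 871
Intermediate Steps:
-(-478 - 1*393) = -(-478 - 393) = -1*(-871) = 871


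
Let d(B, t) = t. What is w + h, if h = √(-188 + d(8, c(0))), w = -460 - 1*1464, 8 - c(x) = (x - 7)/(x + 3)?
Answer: -1924 + I*√1599/3 ≈ -1924.0 + 13.329*I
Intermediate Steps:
c(x) = 8 - (-7 + x)/(3 + x) (c(x) = 8 - (x - 7)/(x + 3) = 8 - (-7 + x)/(3 + x))
w = -1924 (w = -460 - 1464 = -1924)
h = I*√1599/3 (h = √(-188 + (31 + 7*0)/(3 + 0)) = √(-188 + (31 + 0)/3) = √(-188 + (⅓)*31) = √(-188 + 31/3) = √(-533/3) = I*√1599/3 ≈ 13.329*I)
w + h = -1924 + I*√1599/3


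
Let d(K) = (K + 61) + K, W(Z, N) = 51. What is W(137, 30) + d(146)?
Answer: 404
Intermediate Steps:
d(K) = 61 + 2*K (d(K) = (61 + K) + K = 61 + 2*K)
W(137, 30) + d(146) = 51 + (61 + 2*146) = 51 + (61 + 292) = 51 + 353 = 404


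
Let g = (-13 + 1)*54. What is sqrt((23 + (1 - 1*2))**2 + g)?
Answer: 2*I*sqrt(41) ≈ 12.806*I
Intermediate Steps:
g = -648 (g = -12*54 = -648)
sqrt((23 + (1 - 1*2))**2 + g) = sqrt((23 + (1 - 1*2))**2 - 648) = sqrt((23 + (1 - 2))**2 - 648) = sqrt((23 - 1)**2 - 648) = sqrt(22**2 - 648) = sqrt(484 - 648) = sqrt(-164) = 2*I*sqrt(41)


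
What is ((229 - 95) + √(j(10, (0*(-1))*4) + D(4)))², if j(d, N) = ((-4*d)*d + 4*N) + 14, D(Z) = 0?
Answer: (134 + I*√386)² ≈ 17570.0 + 5265.4*I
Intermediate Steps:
j(d, N) = 14 - 4*d² + 4*N (j(d, N) = (-4*d² + 4*N) + 14 = 14 - 4*d² + 4*N)
((229 - 95) + √(j(10, (0*(-1))*4) + D(4)))² = ((229 - 95) + √((14 - 4*10² + 4*((0*(-1))*4)) + 0))² = (134 + √((14 - 4*100 + 4*(0*4)) + 0))² = (134 + √((14 - 400 + 4*0) + 0))² = (134 + √((14 - 400 + 0) + 0))² = (134 + √(-386 + 0))² = (134 + √(-386))² = (134 + I*√386)²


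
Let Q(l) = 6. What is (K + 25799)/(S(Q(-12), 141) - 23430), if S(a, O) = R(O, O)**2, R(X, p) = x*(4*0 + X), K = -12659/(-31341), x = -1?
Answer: -808579118/111229209 ≈ -7.2695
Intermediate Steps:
K = 12659/31341 (K = -12659*(-1/31341) = 12659/31341 ≈ 0.40391)
R(X, p) = -X (R(X, p) = -(4*0 + X) = -(0 + X) = -X)
S(a, O) = O**2 (S(a, O) = (-O)**2 = O**2)
(K + 25799)/(S(Q(-12), 141) - 23430) = (12659/31341 + 25799)/(141**2 - 23430) = 808579118/(31341*(19881 - 23430)) = (808579118/31341)/(-3549) = (808579118/31341)*(-1/3549) = -808579118/111229209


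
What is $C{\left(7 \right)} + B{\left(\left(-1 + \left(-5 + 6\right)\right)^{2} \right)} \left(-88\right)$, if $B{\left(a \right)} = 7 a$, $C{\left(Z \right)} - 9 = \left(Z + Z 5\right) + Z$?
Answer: $58$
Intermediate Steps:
$C{\left(Z \right)} = 9 + 7 Z$ ($C{\left(Z \right)} = 9 + \left(\left(Z + Z 5\right) + Z\right) = 9 + \left(\left(Z + 5 Z\right) + Z\right) = 9 + \left(6 Z + Z\right) = 9 + 7 Z$)
$C{\left(7 \right)} + B{\left(\left(-1 + \left(-5 + 6\right)\right)^{2} \right)} \left(-88\right) = \left(9 + 7 \cdot 7\right) + 7 \left(-1 + \left(-5 + 6\right)\right)^{2} \left(-88\right) = \left(9 + 49\right) + 7 \left(-1 + 1\right)^{2} \left(-88\right) = 58 + 7 \cdot 0^{2} \left(-88\right) = 58 + 7 \cdot 0 \left(-88\right) = 58 + 0 \left(-88\right) = 58 + 0 = 58$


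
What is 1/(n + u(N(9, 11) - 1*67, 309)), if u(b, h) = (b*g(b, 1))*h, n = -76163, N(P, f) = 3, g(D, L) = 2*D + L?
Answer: 1/2435389 ≈ 4.1061e-7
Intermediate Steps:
g(D, L) = L + 2*D
u(b, h) = b*h*(1 + 2*b) (u(b, h) = (b*(1 + 2*b))*h = b*h*(1 + 2*b))
1/(n + u(N(9, 11) - 1*67, 309)) = 1/(-76163 + (3 - 1*67)*309*(1 + 2*(3 - 1*67))) = 1/(-76163 + (3 - 67)*309*(1 + 2*(3 - 67))) = 1/(-76163 - 64*309*(1 + 2*(-64))) = 1/(-76163 - 64*309*(1 - 128)) = 1/(-76163 - 64*309*(-127)) = 1/(-76163 + 2511552) = 1/2435389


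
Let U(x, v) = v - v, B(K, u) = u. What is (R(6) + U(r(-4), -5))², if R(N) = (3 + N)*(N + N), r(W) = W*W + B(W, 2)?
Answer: 11664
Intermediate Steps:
r(W) = 2 + W² (r(W) = W*W + 2 = W² + 2 = 2 + W²)
U(x, v) = 0
R(N) = 2*N*(3 + N) (R(N) = (3 + N)*(2*N) = 2*N*(3 + N))
(R(6) + U(r(-4), -5))² = (2*6*(3 + 6) + 0)² = (2*6*9 + 0)² = (108 + 0)² = 108² = 11664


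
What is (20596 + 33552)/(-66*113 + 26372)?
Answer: 27074/9457 ≈ 2.8629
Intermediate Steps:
(20596 + 33552)/(-66*113 + 26372) = 54148/(-7458 + 26372) = 54148/18914 = 54148*(1/18914) = 27074/9457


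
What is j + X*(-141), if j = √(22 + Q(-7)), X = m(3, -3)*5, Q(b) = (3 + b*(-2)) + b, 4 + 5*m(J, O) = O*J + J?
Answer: 1410 + 4*√2 ≈ 1415.7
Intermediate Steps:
m(J, O) = -⅘ + J/5 + J*O/5 (m(J, O) = -⅘ + (O*J + J)/5 = -⅘ + (J*O + J)/5 = -⅘ + (J + J*O)/5 = -⅘ + (J/5 + J*O/5) = -⅘ + J/5 + J*O/5)
Q(b) = 3 - b (Q(b) = (3 - 2*b) + b = 3 - b)
X = -10 (X = (-⅘ + (⅕)*3 + (⅕)*3*(-3))*5 = (-⅘ + ⅗ - 9/5)*5 = -2*5 = -10)
j = 4*√2 (j = √(22 + (3 - 1*(-7))) = √(22 + (3 + 7)) = √(22 + 10) = √32 = 4*√2 ≈ 5.6569)
j + X*(-141) = 4*√2 - 10*(-141) = 4*√2 + 1410 = 1410 + 4*√2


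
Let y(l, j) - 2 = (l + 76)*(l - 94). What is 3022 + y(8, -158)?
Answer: -4200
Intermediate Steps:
y(l, j) = 2 + (-94 + l)*(76 + l) (y(l, j) = 2 + (l + 76)*(l - 94) = 2 + (76 + l)*(-94 + l) = 2 + (-94 + l)*(76 + l))
3022 + y(8, -158) = 3022 + (-7142 + 8**2 - 18*8) = 3022 + (-7142 + 64 - 144) = 3022 - 7222 = -4200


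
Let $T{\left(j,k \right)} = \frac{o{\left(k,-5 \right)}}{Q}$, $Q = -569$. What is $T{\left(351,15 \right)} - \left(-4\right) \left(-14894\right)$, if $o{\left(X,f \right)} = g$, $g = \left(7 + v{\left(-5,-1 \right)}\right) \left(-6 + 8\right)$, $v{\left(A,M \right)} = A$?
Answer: $- \frac{33898748}{569} \approx -59576.0$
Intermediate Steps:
$g = 4$ ($g = \left(7 - 5\right) \left(-6 + 8\right) = 2 \cdot 2 = 4$)
$o{\left(X,f \right)} = 4$
$T{\left(j,k \right)} = - \frac{4}{569}$ ($T{\left(j,k \right)} = \frac{4}{-569} = 4 \left(- \frac{1}{569}\right) = - \frac{4}{569}$)
$T{\left(351,15 \right)} - \left(-4\right) \left(-14894\right) = - \frac{4}{569} - \left(-4\right) \left(-14894\right) = - \frac{4}{569} - 59576 = - \frac{33898748}{569}$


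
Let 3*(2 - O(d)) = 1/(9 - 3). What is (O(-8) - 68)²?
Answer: 1413721/324 ≈ 4363.3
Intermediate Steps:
O(d) = 35/18 (O(d) = 2 - 1/(3*(9 - 3)) = 2 - ⅓/6 = 2 - ⅓*⅙ = 2 - 1/18 = 35/18)
(O(-8) - 68)² = (35/18 - 68)² = (-1189/18)² = 1413721/324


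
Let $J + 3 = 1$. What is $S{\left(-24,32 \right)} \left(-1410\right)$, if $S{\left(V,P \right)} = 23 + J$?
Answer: $-29610$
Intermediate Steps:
$J = -2$ ($J = -3 + 1 = -2$)
$S{\left(V,P \right)} = 21$ ($S{\left(V,P \right)} = 23 - 2 = 21$)
$S{\left(-24,32 \right)} \left(-1410\right) = 21 \left(-1410\right) = -29610$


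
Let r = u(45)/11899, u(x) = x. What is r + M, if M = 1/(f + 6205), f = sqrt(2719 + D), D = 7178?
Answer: 1805979055/458017831072 - sqrt(9897)/38492128 ≈ 0.0039404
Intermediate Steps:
f = sqrt(9897) (f = sqrt(2719 + 7178) = sqrt(9897) ≈ 99.484)
r = 45/11899 ≈ 0.0037818
M = 1/(6205 + sqrt(9897)) (M = 1/(sqrt(9897) + 6205) = 1/(6205 + sqrt(9897)) ≈ 0.00015862)
r + M = 45/11899 + (6205/38492128 - sqrt(9897)/38492128) = 1805979055/458017831072 - sqrt(9897)/38492128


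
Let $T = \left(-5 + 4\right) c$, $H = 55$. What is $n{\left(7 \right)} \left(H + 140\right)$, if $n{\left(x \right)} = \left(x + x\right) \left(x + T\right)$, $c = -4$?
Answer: $30030$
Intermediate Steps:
$T = 4$ ($T = \left(-5 + 4\right) \left(-4\right) = \left(-1\right) \left(-4\right) = 4$)
$n{\left(x \right)} = 2 x \left(4 + x\right)$ ($n{\left(x \right)} = \left(x + x\right) \left(x + 4\right) = 2 x \left(4 + x\right)$)
$n{\left(7 \right)} \left(H + 140\right) = 2 \cdot 7 \left(4 + 7\right) \left(55 + 140\right) = 2 \cdot 7 \cdot 11 \cdot 195 = 154 \cdot 195 = 30030$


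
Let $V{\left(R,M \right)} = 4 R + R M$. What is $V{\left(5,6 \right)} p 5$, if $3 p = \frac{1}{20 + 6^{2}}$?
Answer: $\frac{125}{84} \approx 1.4881$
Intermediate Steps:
$V{\left(R,M \right)} = 4 R + M R$
$p = \frac{1}{168}$ ($p = \frac{1}{3 \left(20 + 6^{2}\right)} = \frac{1}{3 \left(20 + 36\right)} = \frac{1}{3 \cdot 56} = \frac{1}{3} \cdot \frac{1}{56} = \frac{1}{168} \approx 0.0059524$)
$V{\left(5,6 \right)} p 5 = 5 \left(4 + 6\right) \frac{1}{168} \cdot 5 = 5 \cdot 10 \cdot \frac{1}{168} \cdot 5 = 50 \cdot \frac{1}{168} \cdot 5 = \frac{25}{84} \cdot 5 = \frac{125}{84}$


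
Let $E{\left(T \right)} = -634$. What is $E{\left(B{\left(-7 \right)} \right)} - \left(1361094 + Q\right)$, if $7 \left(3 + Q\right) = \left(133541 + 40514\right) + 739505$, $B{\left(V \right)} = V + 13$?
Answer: $- \frac{10445635}{7} \approx -1.4922 \cdot 10^{6}$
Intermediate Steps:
$B{\left(V \right)} = 13 + V$
$Q = \frac{913539}{7}$ ($Q = -3 + \frac{\left(133541 + 40514\right) + 739505}{7} = -3 + \frac{174055 + 739505}{7} = -3 + \frac{1}{7} \cdot 913560 = -3 + \frac{913560}{7} = \frac{913539}{7} \approx 1.3051 \cdot 10^{5}$)
$E{\left(B{\left(-7 \right)} \right)} - \left(1361094 + Q\right) = -634 - \frac{10441197}{7} = - \frac{10445635}{7}$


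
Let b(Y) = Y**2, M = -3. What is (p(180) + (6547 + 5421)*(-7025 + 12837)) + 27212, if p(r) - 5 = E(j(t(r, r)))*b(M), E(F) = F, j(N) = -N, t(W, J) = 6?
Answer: 69585179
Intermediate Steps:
p(r) = -49 (p(r) = 5 - 1*6*(-3)**2 = 5 - 6*9 = 5 - 54 = -49)
(p(180) + (6547 + 5421)*(-7025 + 12837)) + 27212 = (-49 + (6547 + 5421)*(-7025 + 12837)) + 27212 = (-49 + 11968*5812) + 27212 = (-49 + 69558016) + 27212 = 69557967 + 27212 = 69585179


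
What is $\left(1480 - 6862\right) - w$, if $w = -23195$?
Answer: $17813$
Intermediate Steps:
$\left(1480 - 6862\right) - w = \left(1480 - 6862\right) - -23195 = -5382 + 23195 = 17813$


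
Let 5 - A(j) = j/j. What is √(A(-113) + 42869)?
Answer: √42873 ≈ 207.06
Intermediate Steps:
A(j) = 4 (A(j) = 5 - j/j = 5 - 1*1 = 5 - 1 = 4)
√(A(-113) + 42869) = √(4 + 42869) = √42873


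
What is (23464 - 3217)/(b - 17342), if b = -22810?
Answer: -6749/13384 ≈ -0.50426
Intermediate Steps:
(23464 - 3217)/(b - 17342) = (23464 - 3217)/(-22810 - 17342) = 20247/(-40152) = 20247*(-1/40152) = -6749/13384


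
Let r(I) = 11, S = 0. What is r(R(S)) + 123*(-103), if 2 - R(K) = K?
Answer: -12658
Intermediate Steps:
R(K) = 2 - K
r(R(S)) + 123*(-103) = 11 + 123*(-103) = 11 - 12669 = -12658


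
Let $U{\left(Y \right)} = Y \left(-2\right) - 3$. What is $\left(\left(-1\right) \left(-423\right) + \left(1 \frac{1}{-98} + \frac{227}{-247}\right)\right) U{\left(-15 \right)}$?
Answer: $\frac{275849415}{24206} \approx 11396.0$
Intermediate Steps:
$U{\left(Y \right)} = -3 - 2 Y$ ($U{\left(Y \right)} = - 2 Y - 3 = -3 - 2 Y$)
$\left(\left(-1\right) \left(-423\right) + \left(1 \frac{1}{-98} + \frac{227}{-247}\right)\right) U{\left(-15 \right)} = \left(\left(-1\right) \left(-423\right) + \left(1 \frac{1}{-98} + \frac{227}{-247}\right)\right) \left(-3 - -30\right) = \left(423 + \left(1 \left(- \frac{1}{98}\right) + 227 \left(- \frac{1}{247}\right)\right)\right) \left(-3 + 30\right) = \left(423 - \frac{22493}{24206}\right) 27 = \frac{10216645}{24206} \cdot 27 = \frac{275849415}{24206}$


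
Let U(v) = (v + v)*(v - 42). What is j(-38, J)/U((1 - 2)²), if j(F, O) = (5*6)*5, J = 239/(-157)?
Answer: -75/41 ≈ -1.8293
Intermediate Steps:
J = -239/157 (J = 239*(-1/157) = -239/157 ≈ -1.5223)
U(v) = 2*v*(-42 + v) (U(v) = (2*v)*(-42 + v) = 2*v*(-42 + v))
j(F, O) = 150 (j(F, O) = 30*5 = 150)
j(-38, J)/U((1 - 2)²) = 150/((2*(1 - 2)²*(-42 + (1 - 2)²))) = 150/((2*(-1)²*(-42 + (-1)²))) = 150/((2*1*(-42 + 1))) = 150/((2*1*(-41))) = 150/(-82) = 150*(-1/82) = -75/41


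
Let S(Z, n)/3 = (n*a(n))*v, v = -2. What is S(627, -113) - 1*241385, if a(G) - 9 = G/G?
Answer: -234605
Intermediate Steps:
a(G) = 10 (a(G) = 9 + G/G = 9 + 1 = 10)
S(Z, n) = -60*n (S(Z, n) = 3*((n*10)*(-2)) = 3*((10*n)*(-2)) = 3*(-20*n) = -60*n)
S(627, -113) - 1*241385 = -60*(-113) - 1*241385 = 6780 - 241385 = -234605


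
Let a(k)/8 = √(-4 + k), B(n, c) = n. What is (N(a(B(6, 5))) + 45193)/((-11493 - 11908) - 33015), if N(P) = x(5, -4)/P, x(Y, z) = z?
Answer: -1051/1312 + √2/225664 ≈ -0.80106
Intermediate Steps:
a(k) = 8*√(-4 + k)
N(P) = -4/P
(N(a(B(6, 5))) + 45193)/((-11493 - 11908) - 33015) = (-4*1/(8*√(-4 + 6)) + 45193)/((-11493 - 11908) - 33015) = (-4*√2/16 + 45193)/(-23401 - 33015) = (-√2/4 + 45193)/(-56416) = (-√2/4 + 45193)*(-1/56416) = (45193 - √2/4)*(-1/56416) = -1051/1312 + √2/225664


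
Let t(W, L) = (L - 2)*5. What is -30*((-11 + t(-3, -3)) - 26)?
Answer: 1860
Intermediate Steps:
t(W, L) = -10 + 5*L (t(W, L) = (-2 + L)*5 = -10 + 5*L)
-30*((-11 + t(-3, -3)) - 26) = -30*((-11 + (-10 + 5*(-3))) - 26) = -30*((-11 + (-10 - 15)) - 26) = -30*((-11 - 25) - 26) = -30*(-36 - 26) = -30*(-62) = 1860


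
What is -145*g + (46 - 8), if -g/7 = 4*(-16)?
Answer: -64922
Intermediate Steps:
g = 448 (g = -28*(-16) = -7*(-64) = 448)
-145*g + (46 - 8) = -145*448 + (46 - 8) = -64960 + 38 = -64922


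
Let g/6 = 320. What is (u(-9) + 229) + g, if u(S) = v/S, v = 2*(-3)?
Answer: 6449/3 ≈ 2149.7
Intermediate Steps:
g = 1920 (g = 6*320 = 1920)
v = -6
u(S) = -6/S
(u(-9) + 229) + g = (-6/(-9) + 229) + 1920 = (-6*(-⅑) + 229) + 1920 = (⅔ + 229) + 1920 = 689/3 + 1920 = 6449/3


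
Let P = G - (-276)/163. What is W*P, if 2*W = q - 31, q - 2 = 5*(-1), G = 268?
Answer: -747320/163 ≈ -4584.8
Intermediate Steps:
P = 43960/163 (P = 268 - (-276)/163 = 268 - 1*(-276/163) = 268 + 276/163 = 43960/163 ≈ 269.69)
q = -3 (q = 2 + 5*(-1) = 2 - 5 = -3)
W = -17 (W = (-3 - 31)/2 = (1/2)*(-34) = -17)
W*P = -17*43960/163 = -747320/163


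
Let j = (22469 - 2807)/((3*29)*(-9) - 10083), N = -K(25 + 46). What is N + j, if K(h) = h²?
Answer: -9132528/1811 ≈ -5042.8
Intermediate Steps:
N = -5041 (N = -(25 + 46)² = -1*71² = -1*5041 = -5041)
j = -3277/1811 (j = 19662/(87*(-9) - 10083) = 19662/(-783 - 10083) = 19662/(-10866) = 19662*(-1/10866) = -3277/1811 ≈ -1.8095)
N + j = -5041 - 3277/1811 = -9132528/1811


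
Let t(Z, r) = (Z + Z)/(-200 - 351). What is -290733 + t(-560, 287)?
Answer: -160192763/551 ≈ -2.9073e+5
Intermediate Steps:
t(Z, r) = -2*Z/551 (t(Z, r) = (2*Z)/(-551) = (2*Z)*(-1/551) = -2*Z/551)
-290733 + t(-560, 287) = -290733 - 2/551*(-560) = -290733 + 1120/551 = -160192763/551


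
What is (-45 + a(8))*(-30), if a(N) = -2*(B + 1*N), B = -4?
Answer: 1590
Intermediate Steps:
a(N) = 8 - 2*N (a(N) = -2*(-4 + 1*N) = -2*(-4 + N) = 8 - 2*N)
(-45 + a(8))*(-30) = (-45 + (8 - 2*8))*(-30) = (-45 + (8 - 16))*(-30) = (-45 - 8)*(-30) = -53*(-30) = 1590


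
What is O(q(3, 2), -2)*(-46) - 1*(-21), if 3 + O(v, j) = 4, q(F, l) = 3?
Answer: -25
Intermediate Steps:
O(v, j) = 1 (O(v, j) = -3 + 4 = 1)
O(q(3, 2), -2)*(-46) - 1*(-21) = 1*(-46) - 1*(-21) = -46 + 21 = -25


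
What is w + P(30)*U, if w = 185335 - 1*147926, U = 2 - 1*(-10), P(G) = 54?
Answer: 38057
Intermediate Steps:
U = 12 (U = 2 + 10 = 12)
w = 37409 (w = 185335 - 147926 = 37409)
w + P(30)*U = 37409 + 54*12 = 37409 + 648 = 38057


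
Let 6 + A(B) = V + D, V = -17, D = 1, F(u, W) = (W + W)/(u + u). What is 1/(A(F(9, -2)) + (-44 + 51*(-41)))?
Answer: -1/2157 ≈ -0.00046361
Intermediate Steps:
F(u, W) = W/u (F(u, W) = (2*W)/((2*u)) = (2*W)*(1/(2*u)) = W/u)
A(B) = -22 (A(B) = -6 + (-17 + 1) = -6 - 16 = -22)
1/(A(F(9, -2)) + (-44 + 51*(-41))) = 1/(-22 + (-44 + 51*(-41))) = 1/(-22 + (-44 - 2091)) = 1/(-22 - 2135) = 1/(-2157) = -1/2157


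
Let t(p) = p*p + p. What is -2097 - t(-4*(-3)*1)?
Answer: -2253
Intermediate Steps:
t(p) = p + p**2 (t(p) = p**2 + p = p + p**2)
-2097 - t(-4*(-3)*1) = -2097 - -4*(-3)*1*(1 - 4*(-3)*1) = -2097 - 12*1*(1 + 12*1) = -2097 - 12*(1 + 12) = -2097 - 12*13 = -2097 - 1*156 = -2097 - 156 = -2253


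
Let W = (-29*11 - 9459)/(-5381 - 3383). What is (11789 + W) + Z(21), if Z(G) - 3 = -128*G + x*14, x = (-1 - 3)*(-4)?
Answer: 40880185/4382 ≈ 9329.1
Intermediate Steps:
x = 16 (x = -4*(-4) = 16)
Z(G) = 227 - 128*G (Z(G) = 3 + (-128*G + 16*14) = 3 + (-128*G + 224) = 3 + (224 - 128*G) = 227 - 128*G)
W = 4889/4382 (W = (-319 - 9459)/(-8764) = -9778*(-1/8764) = 4889/4382 ≈ 1.1157)
(11789 + W) + Z(21) = (11789 + 4889/4382) + (227 - 128*21) = 51664287/4382 + (227 - 2688) = 51664287/4382 - 2461 = 40880185/4382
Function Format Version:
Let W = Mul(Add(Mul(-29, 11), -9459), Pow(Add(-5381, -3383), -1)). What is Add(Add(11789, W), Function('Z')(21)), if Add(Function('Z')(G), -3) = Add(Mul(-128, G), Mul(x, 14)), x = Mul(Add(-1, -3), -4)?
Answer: Rational(40880185, 4382) ≈ 9329.1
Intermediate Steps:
x = 16 (x = Mul(-4, -4) = 16)
Function('Z')(G) = Add(227, Mul(-128, G)) (Function('Z')(G) = Add(3, Add(Mul(-128, G), Mul(16, 14))) = Add(3, Add(Mul(-128, G), 224)) = Add(3, Add(224, Mul(-128, G))) = Add(227, Mul(-128, G)))
W = Rational(4889, 4382) (W = Mul(Add(-319, -9459), Pow(-8764, -1)) = Mul(-9778, Rational(-1, 8764)) = Rational(4889, 4382) ≈ 1.1157)
Add(Add(11789, W), Function('Z')(21)) = Add(Add(11789, Rational(4889, 4382)), Add(227, Mul(-128, 21))) = Add(Rational(51664287, 4382), Add(227, -2688)) = Add(Rational(51664287, 4382), -2461) = Rational(40880185, 4382)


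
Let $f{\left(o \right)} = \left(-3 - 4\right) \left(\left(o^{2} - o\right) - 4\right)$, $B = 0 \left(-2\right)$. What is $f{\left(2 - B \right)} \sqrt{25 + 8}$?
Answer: $14 \sqrt{33} \approx 80.424$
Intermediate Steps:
$B = 0$
$f{\left(o \right)} = 28 - 7 o^{2} + 7 o$ ($f{\left(o \right)} = - 7 \left(-4 + o^{2} - o\right) = 28 - 7 o^{2} + 7 o$)
$f{\left(2 - B \right)} \sqrt{25 + 8} = \left(28 - 7 \left(2 - 0\right)^{2} + 7 \left(2 - 0\right)\right) \sqrt{25 + 8} = \left(28 - 7 \left(2 + 0\right)^{2} + 7 \left(2 + 0\right)\right) \sqrt{33} = \left(28 - 7 \cdot 2^{2} + 7 \cdot 2\right) \sqrt{33} = \left(28 - 28 + 14\right) \sqrt{33} = 14 \sqrt{33}$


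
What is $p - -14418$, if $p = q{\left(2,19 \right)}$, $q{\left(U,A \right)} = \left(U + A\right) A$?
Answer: $14817$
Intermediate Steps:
$q{\left(U,A \right)} = A \left(A + U\right)$ ($q{\left(U,A \right)} = \left(A + U\right) A = A \left(A + U\right)$)
$p = 399$ ($p = 19 \left(19 + 2\right) = 19 \cdot 21 = 399$)
$p - -14418 = 399 - -14418 = 399 + 14418 = 14817$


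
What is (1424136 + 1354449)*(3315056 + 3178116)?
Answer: 18041830321620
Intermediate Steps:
(1424136 + 1354449)*(3315056 + 3178116) = 2778585*6493172 = 18041830321620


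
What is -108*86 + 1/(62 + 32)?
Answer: -873071/94 ≈ -9288.0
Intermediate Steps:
-108*86 + 1/(62 + 32) = -9288 + 1/94 = -873071/94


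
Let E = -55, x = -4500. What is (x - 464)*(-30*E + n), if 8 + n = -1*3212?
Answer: 7793480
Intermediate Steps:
n = -3220 (n = -8 - 1*3212 = -8 - 3212 = -3220)
(x - 464)*(-30*E + n) = (-4500 - 464)*(-30*(-55) - 3220) = -4964*(1650 - 3220) = -4964*(-1570) = 7793480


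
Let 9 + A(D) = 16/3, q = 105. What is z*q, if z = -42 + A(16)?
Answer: -4795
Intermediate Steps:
A(D) = -11/3 (A(D) = -9 + 16/3 = -11/3)
z = -137/3 (z = -42 - 11/3 = -137/3 ≈ -45.667)
z*q = -137/3*105 = -4795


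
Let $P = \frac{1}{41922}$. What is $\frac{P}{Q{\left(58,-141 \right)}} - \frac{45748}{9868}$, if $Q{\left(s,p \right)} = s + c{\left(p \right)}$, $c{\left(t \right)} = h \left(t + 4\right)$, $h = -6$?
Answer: $- \frac{421926481853}{91010985120} \approx -4.636$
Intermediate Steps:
$P = \frac{1}{41922} \approx 2.3854 \cdot 10^{-5}$
$c{\left(t \right)} = -24 - 6 t$ ($c{\left(t \right)} = - 6 \left(t + 4\right) = - 6 \left(4 + t\right) = -24 - 6 t$)
$Q{\left(s,p \right)} = -24 + s - 6 p$ ($Q{\left(s,p \right)} = s - \left(24 + 6 p\right) = -24 + s - 6 p$)
$\frac{P}{Q{\left(58,-141 \right)}} - \frac{45748}{9868} = \frac{1}{41922 \left(-24 + 58 - -846\right)} - \frac{45748}{9868} = \frac{1}{41922 \left(-24 + 58 + 846\right)} - \frac{11437}{2467} = \frac{1}{41922 \cdot 880} - \frac{11437}{2467} = \frac{1}{41922} \cdot \frac{1}{880} - \frac{11437}{2467} = \frac{1}{36891360} - \frac{11437}{2467} = - \frac{421926481853}{91010985120}$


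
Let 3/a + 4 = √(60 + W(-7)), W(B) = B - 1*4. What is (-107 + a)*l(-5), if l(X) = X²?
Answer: -2650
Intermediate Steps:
W(B) = -4 + B (W(B) = B - 4 = -4 + B)
a = 1 (a = 3/(-4 + √(60 + (-4 - 7))) = 3/(-4 + √(60 - 11)) = 3/(-4 + √49) = 3/(-4 + 7) = 3/3 = 3*(⅓) = 1)
(-107 + a)*l(-5) = (-107 + 1)*(-5)² = -106*25 = -2650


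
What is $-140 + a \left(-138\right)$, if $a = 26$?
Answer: $-3728$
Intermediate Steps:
$-140 + a \left(-138\right) = -140 + 26 \left(-138\right) = -140 - 3588 = -3728$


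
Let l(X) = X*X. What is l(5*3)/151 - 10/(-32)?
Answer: 4355/2416 ≈ 1.8026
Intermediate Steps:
l(X) = X²
l(5*3)/151 - 10/(-32) = (5*3)²/151 - 10/(-32) = 15²*(1/151) - 10*(-1/32) = 225*(1/151) + 5/16 = 225/151 + 5/16 = 4355/2416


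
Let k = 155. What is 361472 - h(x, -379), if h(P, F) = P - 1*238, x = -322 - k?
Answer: 362187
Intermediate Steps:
x = -477 (x = -322 - 1*155 = -322 - 155 = -477)
h(P, F) = -238 + P (h(P, F) = P - 238 = -238 + P)
361472 - h(x, -379) = 361472 - (-238 - 477) = 361472 - 1*(-715) = 361472 + 715 = 362187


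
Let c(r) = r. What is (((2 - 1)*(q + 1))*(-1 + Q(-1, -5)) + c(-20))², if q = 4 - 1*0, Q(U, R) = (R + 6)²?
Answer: 400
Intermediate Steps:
Q(U, R) = (6 + R)²
q = 4 (q = 4 + 0 = 4)
(((2 - 1)*(q + 1))*(-1 + Q(-1, -5)) + c(-20))² = (((2 - 1)*(4 + 1))*(-1 + (6 - 5)²) - 20)² = ((1*5)*(-1 + 1²) - 20)² = (5*(-1 + 1) - 20)² = (5*0 - 20)² = (0 - 20)² = (-20)² = 400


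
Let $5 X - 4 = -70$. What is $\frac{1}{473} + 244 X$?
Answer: $- \frac{7617187}{2365} \approx -3220.8$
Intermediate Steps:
$X = - \frac{66}{5}$ ($X = \frac{4}{5} + \frac{1}{5} \left(-70\right) = \frac{4}{5} - 14 = - \frac{66}{5} \approx -13.2$)
$\frac{1}{473} + 244 X = \frac{1}{473} + 244 \left(- \frac{66}{5}\right) = \frac{1}{473} - \frac{16104}{5} = - \frac{7617187}{2365}$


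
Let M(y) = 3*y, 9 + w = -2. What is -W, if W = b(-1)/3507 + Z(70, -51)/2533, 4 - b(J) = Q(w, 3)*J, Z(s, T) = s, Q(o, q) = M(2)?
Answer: -270820/8883231 ≈ -0.030487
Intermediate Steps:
w = -11 (w = -9 - 2 = -11)
Q(o, q) = 6 (Q(o, q) = 3*2 = 6)
b(J) = 4 - 6*J
W = 270820/8883231 (W = (4 - 6*(-1))/3507 + 70/2533 = (4 + 6)*(1/3507) + 70*(1/2533) = 10*(1/3507) + 70/2533 = 10/3507 + 70/2533 = 270820/8883231 ≈ 0.030487)
-W = -1*270820/8883231 = -270820/8883231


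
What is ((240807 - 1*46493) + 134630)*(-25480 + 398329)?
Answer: 122646441456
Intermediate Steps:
((240807 - 1*46493) + 134630)*(-25480 + 398329) = ((240807 - 46493) + 134630)*372849 = (194314 + 134630)*372849 = 328944*372849 = 122646441456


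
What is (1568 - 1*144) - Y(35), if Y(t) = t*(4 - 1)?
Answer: 1319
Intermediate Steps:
Y(t) = 3*t (Y(t) = t*3 = 3*t)
(1568 - 1*144) - Y(35) = (1568 - 1*144) - 3*35 = (1568 - 144) - 1*105 = 1424 - 105 = 1319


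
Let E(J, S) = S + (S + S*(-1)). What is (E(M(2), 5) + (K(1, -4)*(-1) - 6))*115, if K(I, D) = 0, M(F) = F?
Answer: -115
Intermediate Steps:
E(J, S) = S (E(J, S) = S + (S - S) = S + 0 = S)
(E(M(2), 5) + (K(1, -4)*(-1) - 6))*115 = (5 + (0*(-1) - 6))*115 = (5 + (0 - 6))*115 = (5 - 6)*115 = -1*115 = -115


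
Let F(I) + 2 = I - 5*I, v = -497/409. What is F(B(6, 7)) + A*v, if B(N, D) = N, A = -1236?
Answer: 603658/409 ≈ 1475.9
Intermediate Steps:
v = -497/409 (v = -497*1/409 = -497/409 ≈ -1.2152)
F(I) = -2 - 4*I (F(I) = -2 + (I - 5*I) = -2 - 4*I)
F(B(6, 7)) + A*v = (-2 - 4*6) - 1236*(-497/409) = (-2 - 24) + 614292/409 = -26 + 614292/409 = 603658/409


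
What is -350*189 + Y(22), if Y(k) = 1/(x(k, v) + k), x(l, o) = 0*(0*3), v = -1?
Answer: -1455299/22 ≈ -66150.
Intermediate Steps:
x(l, o) = 0 (x(l, o) = 0*0 = 0)
Y(k) = 1/k (Y(k) = 1/(0 + k) = 1/k)
-350*189 + Y(22) = -350*189 + 1/22 = -66150 + 1/22 = -1455299/22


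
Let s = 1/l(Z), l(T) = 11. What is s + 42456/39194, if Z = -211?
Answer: 253105/215567 ≈ 1.1741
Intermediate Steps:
s = 1/11 ≈ 0.090909
s + 42456/39194 = 1/11 + 42456/39194 = 1/11 + 42456*(1/39194) = 1/11 + 21228/19597 = 253105/215567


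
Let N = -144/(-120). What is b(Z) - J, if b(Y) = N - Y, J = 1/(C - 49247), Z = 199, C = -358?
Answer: -9811868/49605 ≈ -197.80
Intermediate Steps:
J = -1/49605 (J = 1/(-358 - 49247) = 1/(-49605) = -1/49605 ≈ -2.0159e-5)
N = 6/5 (N = -144*(-1/120) = 6/5 ≈ 1.2000)
b(Y) = 6/5 - Y
b(Z) - J = (6/5 - 1*199) - 1*(-1/49605) = (6/5 - 199) + 1/49605 = -989/5 + 1/49605 = -9811868/49605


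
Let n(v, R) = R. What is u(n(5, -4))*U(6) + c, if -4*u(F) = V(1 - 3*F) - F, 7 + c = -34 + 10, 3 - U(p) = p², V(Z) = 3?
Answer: 107/4 ≈ 26.750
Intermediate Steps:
U(p) = 3 - p²
c = -31 (c = -7 + (-34 + 10) = -7 - 24 = -31)
u(F) = -¾ + F/4 (u(F) = -(3 - F)/4 = -¾ + F/4)
u(n(5, -4))*U(6) + c = (-¾ + (¼)*(-4))*(3 - 1*6²) - 31 = (-¾ - 1)*(3 - 1*36) - 31 = -7*(3 - 36)/4 - 31 = -7/4*(-33) - 31 = 231/4 - 31 = 107/4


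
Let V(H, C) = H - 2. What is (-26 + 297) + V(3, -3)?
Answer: 272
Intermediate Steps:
V(H, C) = -2 + H
(-26 + 297) + V(3, -3) = (-26 + 297) + (-2 + 3) = 271 + 1 = 272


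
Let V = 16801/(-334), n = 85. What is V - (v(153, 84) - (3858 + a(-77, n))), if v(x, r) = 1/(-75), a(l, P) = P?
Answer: 97512409/25050 ≈ 3892.7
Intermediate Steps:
v(x, r) = -1/75
V = -16801/334 (V = 16801*(-1/334) = -16801/334 ≈ -50.302)
V - (v(153, 84) - (3858 + a(-77, n))) = -16801/334 - (-1/75 - (3858 + 85)) = -16801/334 - (-1/75 - 1*3943) = -16801/334 - (-1/75 - 3943) = -16801/334 - 1*(-295726/75) = -16801/334 + 295726/75 = 97512409/25050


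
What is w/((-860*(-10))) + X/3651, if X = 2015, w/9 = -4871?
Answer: -142727189/31398600 ≈ -4.5457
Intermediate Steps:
w = -43839 (w = 9*(-4871) = -43839)
w/((-860*(-10))) + X/3651 = -43839/((-860*(-10))) + 2015/3651 = -43839/((-172*(-50))) + 2015*(1/3651) = -43839/8600 + 2015/3651 = -142727189/31398600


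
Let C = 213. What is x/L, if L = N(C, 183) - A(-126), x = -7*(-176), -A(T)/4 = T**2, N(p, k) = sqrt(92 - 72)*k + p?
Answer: 26166448/1353062103 - 150304*sqrt(5)/1353062103 ≈ 0.019090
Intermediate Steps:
N(p, k) = p + 2*k*sqrt(5) (N(p, k) = sqrt(20)*k + p = (2*sqrt(5))*k + p = 2*k*sqrt(5) + p = p + 2*k*sqrt(5))
A(T) = -4*T**2
x = 1232
L = 63717 + 366*sqrt(5) (L = (213 + 2*183*sqrt(5)) - (-4)*(-126)**2 = (213 + 366*sqrt(5)) - (-4)*15876 = (213 + 366*sqrt(5)) - 1*(-63504) = (213 + 366*sqrt(5)) + 63504 = 63717 + 366*sqrt(5) ≈ 64535.)
x/L = 1232/(63717 + 366*sqrt(5))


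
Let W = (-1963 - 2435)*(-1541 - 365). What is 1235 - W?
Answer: -8381353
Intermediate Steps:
W = 8382588 (W = -4398*(-1906) = 8382588)
1235 - W = 1235 - 1*8382588 = 1235 - 8382588 = -8381353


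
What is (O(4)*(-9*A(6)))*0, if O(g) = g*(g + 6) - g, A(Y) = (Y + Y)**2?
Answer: 0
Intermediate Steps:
A(Y) = 4*Y**2 (A(Y) = (2*Y)**2 = 4*Y**2)
O(g) = -g + g*(6 + g) (O(g) = g*(6 + g) - g = -g + g*(6 + g))
(O(4)*(-9*A(6)))*0 = ((4*(5 + 4))*(-36*6**2))*0 = ((4*9)*(-36*36))*0 = (36*(-9*144))*0 = (36*(-1296))*0 = -46656*0 = 0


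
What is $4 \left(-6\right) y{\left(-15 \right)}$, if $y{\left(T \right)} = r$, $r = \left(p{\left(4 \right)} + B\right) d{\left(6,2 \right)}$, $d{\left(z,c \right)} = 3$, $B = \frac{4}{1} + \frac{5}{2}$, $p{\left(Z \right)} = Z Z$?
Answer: $-1620$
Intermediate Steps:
$p{\left(Z \right)} = Z^{2}$
$B = \frac{13}{2}$ ($B = 4 \cdot 1 + 5 \cdot \frac{1}{2} = 4 + \frac{5}{2} = \frac{13}{2} \approx 6.5$)
$r = \frac{135}{2}$ ($r = \left(4^{2} + \frac{13}{2}\right) 3 = \left(16 + \frac{13}{2}\right) 3 = \frac{45}{2} \cdot 3 = \frac{135}{2} \approx 67.5$)
$y{\left(T \right)} = \frac{135}{2}$
$4 \left(-6\right) y{\left(-15 \right)} = 4 \left(-6\right) \frac{135}{2} = \left(-24\right) \frac{135}{2} = -1620$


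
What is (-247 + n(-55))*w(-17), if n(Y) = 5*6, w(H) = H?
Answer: 3689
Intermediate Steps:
n(Y) = 30
(-247 + n(-55))*w(-17) = (-247 + 30)*(-17) = -217*(-17) = 3689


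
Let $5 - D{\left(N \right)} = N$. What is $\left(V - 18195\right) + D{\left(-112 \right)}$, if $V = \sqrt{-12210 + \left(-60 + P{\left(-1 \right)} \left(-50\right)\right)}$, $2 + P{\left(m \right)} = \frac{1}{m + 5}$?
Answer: $-18078 + \frac{i \sqrt{48730}}{2} \approx -18078.0 + 110.37 i$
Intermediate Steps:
$P{\left(m \right)} = -2 + \frac{1}{5 + m}$ ($P{\left(m \right)} = -2 + \frac{1}{m + 5} = -2 + \frac{1}{5 + m}$)
$D{\left(N \right)} = 5 - N$
$V = \frac{i \sqrt{48730}}{2}$ ($V = \sqrt{-12210 - \left(60 - \frac{-9 - -2}{5 - 1} \left(-50\right)\right)} = \sqrt{-12210 - \left(60 - \frac{-9 + 2}{4} \left(-50\right)\right)} = \sqrt{-12210 - \left(60 - \frac{1}{4} \left(-7\right) \left(-50\right)\right)} = \sqrt{-12210 - - \frac{55}{2}} = \sqrt{-12210 + \left(-60 + \frac{175}{2}\right)} = \sqrt{-12210 + \frac{55}{2}} = \sqrt{- \frac{24365}{2}} = \frac{i \sqrt{48730}}{2} \approx 110.37 i$)
$\left(V - 18195\right) + D{\left(-112 \right)} = \left(\frac{i \sqrt{48730}}{2} - 18195\right) + \left(5 - -112\right) = \left(-18195 + \frac{i \sqrt{48730}}{2}\right) + \left(5 + 112\right) = \left(-18195 + \frac{i \sqrt{48730}}{2}\right) + 117 = -18078 + \frac{i \sqrt{48730}}{2}$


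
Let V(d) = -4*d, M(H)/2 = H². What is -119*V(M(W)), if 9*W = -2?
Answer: 3808/81 ≈ 47.012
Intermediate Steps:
W = -2/9 (W = (⅑)*(-2) = -2/9 ≈ -0.22222)
M(H) = 2*H²
-119*V(M(W)) = -(-476)*2*(-2/9)² = -(-476)*2*(4/81) = -(-476)*8/81 = -119*(-32/81) = 3808/81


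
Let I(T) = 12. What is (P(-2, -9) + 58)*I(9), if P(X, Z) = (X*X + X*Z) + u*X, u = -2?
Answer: 1008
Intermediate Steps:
P(X, Z) = X² - 2*X + X*Z (P(X, Z) = (X*X + X*Z) - 2*X = (X² + X*Z) - 2*X = X² - 2*X + X*Z)
(P(-2, -9) + 58)*I(9) = (-2*(-2 - 2 - 9) + 58)*12 = (-2*(-13) + 58)*12 = (26 + 58)*12 = 84*12 = 1008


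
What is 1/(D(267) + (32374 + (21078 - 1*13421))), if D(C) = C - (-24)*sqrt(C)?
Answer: 20149/811887506 - 6*sqrt(267)/405943753 ≈ 2.4576e-5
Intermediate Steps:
D(C) = C + 24*sqrt(C)
1/(D(267) + (32374 + (21078 - 1*13421))) = 1/((267 + 24*sqrt(267)) + (32374 + (21078 - 1*13421))) = 1/((267 + 24*sqrt(267)) + (32374 + (21078 - 13421))) = 1/((267 + 24*sqrt(267)) + (32374 + 7657)) = 1/((267 + 24*sqrt(267)) + 40031) = 1/(40298 + 24*sqrt(267))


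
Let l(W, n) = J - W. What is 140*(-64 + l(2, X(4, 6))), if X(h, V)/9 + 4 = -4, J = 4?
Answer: -8680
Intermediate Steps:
X(h, V) = -72 (X(h, V) = -36 + 9*(-4) = -36 - 36 = -72)
l(W, n) = 4 - W
140*(-64 + l(2, X(4, 6))) = 140*(-64 + (4 - 1*2)) = 140*(-64 + (4 - 2)) = 140*(-64 + 2) = 140*(-62) = -8680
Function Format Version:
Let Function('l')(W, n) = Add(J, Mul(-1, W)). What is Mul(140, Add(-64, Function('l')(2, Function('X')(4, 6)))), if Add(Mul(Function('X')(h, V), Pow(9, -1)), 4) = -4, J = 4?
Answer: -8680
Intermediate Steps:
Function('X')(h, V) = -72 (Function('X')(h, V) = Add(-36, Mul(9, -4)) = Add(-36, -36) = -72)
Function('l')(W, n) = Add(4, Mul(-1, W))
Mul(140, Add(-64, Function('l')(2, Function('X')(4, 6)))) = Mul(140, Add(-64, Add(4, Mul(-1, 2)))) = Mul(140, Add(-64, Add(4, -2))) = Mul(140, Add(-64, 2)) = Mul(140, -62) = -8680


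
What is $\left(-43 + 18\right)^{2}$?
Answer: $625$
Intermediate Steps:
$\left(-43 + 18\right)^{2} = \left(-25\right)^{2} = 625$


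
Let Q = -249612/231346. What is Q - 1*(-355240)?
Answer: 41091551714/115673 ≈ 3.5524e+5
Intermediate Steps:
Q = -124806/115673 (Q = -249612*1/231346 = -124806/115673 ≈ -1.0790)
Q - 1*(-355240) = -124806/115673 - 1*(-355240) = -124806/115673 + 355240 = 41091551714/115673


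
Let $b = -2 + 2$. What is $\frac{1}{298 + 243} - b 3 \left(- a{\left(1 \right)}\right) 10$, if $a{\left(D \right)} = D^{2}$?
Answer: $\frac{1}{541} \approx 0.0018484$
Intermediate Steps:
$b = 0$
$\frac{1}{298 + 243} - b 3 \left(- a{\left(1 \right)}\right) 10 = \frac{1}{298 + 243} - 0 \cdot 3 \left(- 1^{2}\right) 10 = \frac{1}{541} - 0 \left(\left(-1\right) 1\right) 10 = \frac{1}{541} - 0 \left(-1\right) 10 = \frac{1}{541} - 0 \cdot 10 = \frac{1}{541} - 0 = \frac{1}{541} + 0 = \frac{1}{541}$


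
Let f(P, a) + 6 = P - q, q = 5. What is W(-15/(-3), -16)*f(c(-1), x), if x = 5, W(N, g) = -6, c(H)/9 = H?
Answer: 120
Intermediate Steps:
c(H) = 9*H
f(P, a) = -11 + P (f(P, a) = -6 + (P - 1*5) = -6 + (P - 5) = -6 + (-5 + P) = -11 + P)
W(-15/(-3), -16)*f(c(-1), x) = -6*(-11 + 9*(-1)) = -6*(-11 - 9) = -6*(-20) = 120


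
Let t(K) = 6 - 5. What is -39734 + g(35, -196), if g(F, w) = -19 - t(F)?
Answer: -39754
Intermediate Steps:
t(K) = 1
g(F, w) = -20 (g(F, w) = -19 - 1*1 = -19 - 1 = -20)
-39734 + g(35, -196) = -39734 - 20 = -39754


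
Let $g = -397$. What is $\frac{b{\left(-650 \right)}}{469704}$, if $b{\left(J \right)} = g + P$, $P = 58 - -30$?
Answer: $- \frac{103}{156568} \approx -0.00065786$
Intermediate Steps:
$P = 88$ ($P = 58 + 30 = 88$)
$b{\left(J \right)} = -309$ ($b{\left(J \right)} = -397 + 88 = -309$)
$\frac{b{\left(-650 \right)}}{469704} = - \frac{309}{469704} = \left(-309\right) \frac{1}{469704} = - \frac{103}{156568}$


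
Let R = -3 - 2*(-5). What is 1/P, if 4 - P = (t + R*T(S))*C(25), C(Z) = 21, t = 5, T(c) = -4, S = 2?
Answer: 1/487 ≈ 0.0020534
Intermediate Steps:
R = 7 (R = -3 + 10 = 7)
P = 487 (P = 4 - (5 + 7*(-4))*21 = 4 - (5 - 28)*21 = 4 - (-23)*21 = 4 - 1*(-483) = 4 + 483 = 487)
1/P = 1/487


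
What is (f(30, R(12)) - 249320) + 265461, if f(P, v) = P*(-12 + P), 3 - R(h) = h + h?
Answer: 16681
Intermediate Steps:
R(h) = 3 - 2*h (R(h) = 3 - (h + h) = 3 - 2*h)
(f(30, R(12)) - 249320) + 265461 = (30*(-12 + 30) - 249320) + 265461 = (30*18 - 249320) + 265461 = (540 - 249320) + 265461 = -248780 + 265461 = 16681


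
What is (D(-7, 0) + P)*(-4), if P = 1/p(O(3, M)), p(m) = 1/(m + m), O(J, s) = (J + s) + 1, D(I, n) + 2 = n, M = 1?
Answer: -32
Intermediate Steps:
D(I, n) = -2 + n
O(J, s) = 1 + J + s
p(m) = 1/(2*m)
P = 10 (P = 1/(1/(2*(1 + 3 + 1))) = 1/((½)/5) = 1/((½)*(⅕)) = 1/(⅒) = 10)
(D(-7, 0) + P)*(-4) = ((-2 + 0) + 10)*(-4) = (-2 + 10)*(-4) = 8*(-4) = -32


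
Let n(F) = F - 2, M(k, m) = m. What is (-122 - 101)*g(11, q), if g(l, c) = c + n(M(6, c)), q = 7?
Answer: -2676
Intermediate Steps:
n(F) = -2 + F
g(l, c) = -2 + 2*c (g(l, c) = c + (-2 + c) = -2 + 2*c)
(-122 - 101)*g(11, q) = (-122 - 101)*(-2 + 2*7) = -223*(-2 + 14) = -223*12 = -2676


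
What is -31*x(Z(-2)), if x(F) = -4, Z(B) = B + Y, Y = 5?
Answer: 124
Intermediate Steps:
Z(B) = 5 + B (Z(B) = B + 5 = 5 + B)
-31*x(Z(-2)) = -31*(-4) = 124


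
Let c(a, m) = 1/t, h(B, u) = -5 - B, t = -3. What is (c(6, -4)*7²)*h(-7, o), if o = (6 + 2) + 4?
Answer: -98/3 ≈ -32.667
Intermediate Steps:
o = 12 (o = 8 + 4 = 12)
c(a, m) = -⅓ (c(a, m) = 1/(-3) = -⅓)
(c(6, -4)*7²)*h(-7, o) = (-⅓*7²)*(-5 - 1*(-7)) = (-⅓*49)*(-5 + 7) = -49/3*2 = -98/3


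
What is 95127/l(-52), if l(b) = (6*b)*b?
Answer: 31709/5408 ≈ 5.8633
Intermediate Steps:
l(b) = 6*b**2
95127/l(-52) = 95127/((6*(-52)**2)) = 95127/((6*2704)) = 95127/16224 = 95127*(1/16224) = 31709/5408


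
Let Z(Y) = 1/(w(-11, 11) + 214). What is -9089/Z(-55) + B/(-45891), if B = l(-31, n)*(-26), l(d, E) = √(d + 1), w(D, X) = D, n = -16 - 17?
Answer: -1845067 + 26*I*√30/45891 ≈ -1.8451e+6 + 0.0031032*I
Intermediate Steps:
n = -33
Z(Y) = 1/203 (Z(Y) = 1/(-11 + 214) = 1/203)
l(d, E) = √(1 + d)
B = -26*I*√30 (B = √(1 - 31)*(-26) = √(-30)*(-26) = (I*√30)*(-26) = -26*I*√30 ≈ -142.41*I)
-9089/Z(-55) + B/(-45891) = -9089/1/203 - 26*I*√30/(-45891) = -9089*203 - 26*I*√30*(-1/45891) = -1845067 + 26*I*√30/45891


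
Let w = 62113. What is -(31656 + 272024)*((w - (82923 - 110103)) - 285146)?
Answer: 59476639040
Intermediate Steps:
-(31656 + 272024)*((w - (82923 - 110103)) - 285146) = -(31656 + 272024)*((62113 - (82923 - 110103)) - 285146) = -303680*((62113 - 1*(-27180)) - 285146) = -303680*((62113 + 27180) - 285146) = -303680*(89293 - 285146) = -303680*(-195853) = -1*(-59476639040) = 59476639040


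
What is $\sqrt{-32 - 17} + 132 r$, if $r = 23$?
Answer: $3036 + 7 i \approx 3036.0 + 7.0 i$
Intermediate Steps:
$\sqrt{-32 - 17} + 132 r = \sqrt{-32 - 17} + 132 \cdot 23 = \sqrt{-49} + 3036 = 7 i + 3036 = 3036 + 7 i$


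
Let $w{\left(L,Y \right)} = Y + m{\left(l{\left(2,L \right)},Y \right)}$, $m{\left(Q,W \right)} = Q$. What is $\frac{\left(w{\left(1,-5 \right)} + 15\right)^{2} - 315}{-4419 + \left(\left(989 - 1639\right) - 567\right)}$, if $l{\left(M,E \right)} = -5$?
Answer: $\frac{145}{2818} \approx 0.051455$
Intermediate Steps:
$w{\left(L,Y \right)} = -5 + Y$ ($w{\left(L,Y \right)} = Y - 5 = -5 + Y$)
$\frac{\left(w{\left(1,-5 \right)} + 15\right)^{2} - 315}{-4419 + \left(\left(989 - 1639\right) - 567\right)} = \frac{\left(\left(-5 - 5\right) + 15\right)^{2} - 315}{-4419 + \left(\left(989 - 1639\right) - 567\right)} = \frac{\left(-10 + 15\right)^{2} - 315}{-4419 - 1217} = \frac{5^{2} - 315}{-4419 - 1217} = \frac{25 - 315}{-5636} = \left(-290\right) \left(- \frac{1}{5636}\right) = \frac{145}{2818}$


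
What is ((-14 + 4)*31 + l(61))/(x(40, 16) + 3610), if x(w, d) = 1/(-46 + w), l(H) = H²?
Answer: 20466/21659 ≈ 0.94492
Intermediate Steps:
((-14 + 4)*31 + l(61))/(x(40, 16) + 3610) = ((-14 + 4)*31 + 61²)/(1/(-46 + 40) + 3610) = (-10*31 + 3721)/(1/(-6) + 3610) = (-310 + 3721)/(-⅙ + 3610) = 3411/(21659/6) = 3411*(6/21659) = 20466/21659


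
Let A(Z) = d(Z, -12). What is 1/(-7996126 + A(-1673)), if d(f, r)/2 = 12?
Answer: -1/7996102 ≈ -1.2506e-7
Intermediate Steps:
d(f, r) = 24 (d(f, r) = 2*12 = 24)
A(Z) = 24
1/(-7996126 + A(-1673)) = 1/(-7996126 + 24) = 1/(-7996102) = -1/7996102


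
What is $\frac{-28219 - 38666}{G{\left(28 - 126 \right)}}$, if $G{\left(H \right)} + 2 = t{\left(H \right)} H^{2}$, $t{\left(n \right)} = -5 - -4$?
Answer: $\frac{22295}{3202} \approx 6.9628$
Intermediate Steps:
$t{\left(n \right)} = -1$ ($t{\left(n \right)} = -5 + 4 = -1$)
$G{\left(H \right)} = -2 - H^{2}$
$\frac{-28219 - 38666}{G{\left(28 - 126 \right)}} = \frac{-28219 - 38666}{-2 - \left(28 - 126\right)^{2}} = - \frac{66885}{-2 - \left(-98\right)^{2}} = - \frac{66885}{-2 - 9604} = - \frac{66885}{-9606} = \left(-66885\right) \left(- \frac{1}{9606}\right) = \frac{22295}{3202}$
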